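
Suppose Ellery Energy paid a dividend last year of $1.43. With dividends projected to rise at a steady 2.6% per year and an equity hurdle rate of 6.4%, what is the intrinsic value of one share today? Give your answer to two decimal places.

Gordon growth model: P₀ = D₁/(r − g). D₁ = 1.43 × (1 + 0.026) = 1.4672.
P₀ = 1.4672 / (0.064 − 0.026) = 1.4672 / 0.038 = 38.6100

$38.61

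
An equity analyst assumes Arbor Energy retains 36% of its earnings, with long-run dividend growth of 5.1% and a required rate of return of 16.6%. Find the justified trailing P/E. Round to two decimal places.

5.85

Payout ratio b = 1 − 0.36 = 0.64.
Justified trailing P/E = b(1+g)/(r−g) = 0.64×(1+0.051)/(0.166−0.051) = 5.8490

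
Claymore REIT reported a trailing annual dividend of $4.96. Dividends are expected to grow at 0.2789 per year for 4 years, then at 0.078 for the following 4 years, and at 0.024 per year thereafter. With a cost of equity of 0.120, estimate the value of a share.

Three-stage DDM. Project D₁…D_8; terminal Gordon value at t=8 with g = 0.024; discount at r = 0.12.
D_1 = 6.3433
D_2 = 8.1125
D_3 = 10.3751
D_4 = 13.2687
D_5 = 14.3036
D_6 = 15.4193
D_7 = 16.6220
D_8 = 17.9186
TV_8 = 18.3486/(0.12−0.024) = 191.1313
P₀ = Σ Dₜ/(1+r)ᵗ + TV_8/(1+r)^8 = 135.8271

$135.83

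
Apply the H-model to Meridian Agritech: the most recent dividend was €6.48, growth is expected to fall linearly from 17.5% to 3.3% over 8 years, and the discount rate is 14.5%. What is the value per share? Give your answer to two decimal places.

€92.63

H-model: P₀ = D₀[(1+g_L) + H(g_S−g_L)]/(r−g_L), with H = 8/2 = 4.
P₀ = 6.48 × [(1+0.033) + 4×(0.175−0.033)] / (0.145−0.033)
   = 6.48 × 1.6010 / 0.112 = 92.6293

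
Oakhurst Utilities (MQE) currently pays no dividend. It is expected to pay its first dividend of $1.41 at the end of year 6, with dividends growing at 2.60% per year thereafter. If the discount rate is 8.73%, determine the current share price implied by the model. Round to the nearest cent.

$15.14

Deferred-dividend DDM. At t=5 the remaining stream is a growing perpetuity with first payment D_6 = 1.41.
V_5 = D_6/(r−g) = 1.41/(0.0873−0.026) = 23.0016
P₀ = V_5/(1+r)^5 = 23.0016/(1+0.0873)^5 = 15.1360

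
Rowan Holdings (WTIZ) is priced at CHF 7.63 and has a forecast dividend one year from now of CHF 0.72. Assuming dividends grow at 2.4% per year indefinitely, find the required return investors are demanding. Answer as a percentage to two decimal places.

11.84%

Rearranging the constant-growth DDM: r = D₁/P₀ + g.
r = 0.7200 / 7.63 + 0.024 = 0.09436 + 0.024 = 0.11836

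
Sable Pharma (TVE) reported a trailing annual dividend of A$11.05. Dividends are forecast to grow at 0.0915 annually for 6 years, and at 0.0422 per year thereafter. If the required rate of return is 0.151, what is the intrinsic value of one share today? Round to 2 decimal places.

A$132.27

Two-stage DDM. Project D₁…D_6 at 0.0915, terminal growth 0.0422, discount at r = 0.151.
D_1 = 12.0611
D_2 = 13.1647
D_3 = 14.3692
D_4 = 15.6840
D_5 = 17.1191
D_6 = 18.6855
Terminal value at t=6: TV = D_7/(r−g) = 19.4740/(0.151−0.0422) = 178.9892
P₀ = 12.0611/(1+0.151)^1 + 13.1647/(1+0.151)^2 + 14.3692/(1+0.151)^3 + 15.6840/(1+0.151)^4 + 17.1191/(1+0.151)^5 + 18.6855/(1+0.151)^6 + 178.9892/(1+0.151)^6 = 132.2656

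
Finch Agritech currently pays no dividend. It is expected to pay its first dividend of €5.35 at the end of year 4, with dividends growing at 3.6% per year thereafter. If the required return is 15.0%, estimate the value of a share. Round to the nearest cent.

€30.86

Deferred-dividend DDM. At t=3 the remaining stream is a growing perpetuity with first payment D_4 = 5.35.
V_3 = D_4/(r−g) = 5.35/(0.15−0.036) = 46.9298
P₀ = V_3/(1+r)^3 = 46.9298/(1+0.15)^3 = 30.8571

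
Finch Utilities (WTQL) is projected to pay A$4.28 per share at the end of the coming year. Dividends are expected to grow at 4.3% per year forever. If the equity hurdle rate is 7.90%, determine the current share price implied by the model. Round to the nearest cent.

A$118.89

Gordon growth model: P₀ = D₁/(r − g), with D₁ = 4.28 given directly.
P₀ = 4.2800 / (0.079 − 0.043) = 4.2800 / 0.036 = 118.8889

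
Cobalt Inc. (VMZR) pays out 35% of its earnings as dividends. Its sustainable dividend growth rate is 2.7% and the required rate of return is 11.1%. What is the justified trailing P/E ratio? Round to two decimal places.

4.28

Justified trailing P/E = b(1+g)/(r−g) = 0.35×(1+0.027)/(0.111−0.027) = 4.2792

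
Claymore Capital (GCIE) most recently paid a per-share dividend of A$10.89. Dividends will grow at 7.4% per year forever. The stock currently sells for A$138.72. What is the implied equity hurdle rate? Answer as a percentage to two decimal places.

Rearranging the constant-growth DDM: r = D₁/P₀ + g.
D₁ = 10.89 × (1 + 0.074) = 11.6959.
r = 11.6959 / 138.72 + 0.074 = 0.08431 + 0.074 = 0.15831

15.83%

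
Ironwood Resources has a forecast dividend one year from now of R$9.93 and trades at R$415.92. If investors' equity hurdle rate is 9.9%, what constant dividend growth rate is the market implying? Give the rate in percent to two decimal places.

7.51%

From P₀ = D₁/(r − g), the implied growth is g = r − D₁/P₀.
g = 0.099 − 9.93/415.92 = 0.099 − 0.02387 = 0.07513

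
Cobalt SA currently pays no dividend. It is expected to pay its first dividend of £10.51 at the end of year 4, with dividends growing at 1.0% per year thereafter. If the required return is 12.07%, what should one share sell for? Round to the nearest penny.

Deferred-dividend DDM. At t=3 the remaining stream is a growing perpetuity with first payment D_4 = 10.51.
V_3 = D_4/(r−g) = 10.51/(0.1207−0.01) = 94.9413
P₀ = V_3/(1+r)^3 = 94.9413/(1+0.1207)^3 = 67.4508

£67.45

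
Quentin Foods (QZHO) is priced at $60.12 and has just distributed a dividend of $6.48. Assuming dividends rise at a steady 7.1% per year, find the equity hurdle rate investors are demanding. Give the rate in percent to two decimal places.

Rearranging the constant-growth DDM: r = D₁/P₀ + g.
D₁ = 6.48 × (1 + 0.071) = 6.9401.
r = 6.9401 / 60.12 + 0.071 = 0.11544 + 0.071 = 0.18644

18.64%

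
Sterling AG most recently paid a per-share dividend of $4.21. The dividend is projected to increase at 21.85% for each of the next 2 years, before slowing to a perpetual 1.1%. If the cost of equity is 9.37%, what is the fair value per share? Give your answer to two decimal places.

Two-stage DDM. Project D₁…D_2 at 0.2185, terminal growth 0.011, discount at r = 0.0937.
D_1 = 5.1299
D_2 = 6.2508
Terminal value at t=2: TV = D_3/(r−g) = 6.3195/(0.0937−0.011) = 76.4150
P₀ = 5.1299/(1+0.0937)^1 + 6.2508/(1+0.0937)^2 + 76.4150/(1+0.0937)^2 = 73.7986

$73.80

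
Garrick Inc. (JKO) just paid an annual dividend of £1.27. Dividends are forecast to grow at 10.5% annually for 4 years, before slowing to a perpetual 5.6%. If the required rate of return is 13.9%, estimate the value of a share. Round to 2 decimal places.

£19.03

Two-stage DDM. Project D₁…D_4 at 0.105, terminal growth 0.056, discount at r = 0.139.
D_1 = 1.4034
D_2 = 1.5507
D_3 = 1.7135
D_4 = 1.8934
Terminal value at t=4: TV = D_5/(r−g) = 1.9995/(0.139−0.056) = 24.0901
P₀ = 1.4034/(1+0.139)^1 + 1.5507/(1+0.139)^2 + 1.7135/(1+0.139)^3 + 1.8934/(1+0.139)^4 + 24.0901/(1+0.139)^4 = 19.0255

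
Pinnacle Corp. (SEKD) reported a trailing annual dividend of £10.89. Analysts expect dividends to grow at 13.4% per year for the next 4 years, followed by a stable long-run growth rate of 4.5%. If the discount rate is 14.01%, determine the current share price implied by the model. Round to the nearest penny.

£160.10

Two-stage DDM. Project D₁…D_4 at 0.134, terminal growth 0.045, discount at r = 0.1401.
D_1 = 12.3493
D_2 = 14.0041
D_3 = 15.8806
D_4 = 18.0086
Terminal value at t=4: TV = D_5/(r−g) = 18.8190/(0.1401−0.045) = 197.8864
P₀ = 12.3493/(1+0.1401)^1 + 14.0041/(1+0.1401)^2 + 15.8806/(1+0.1401)^3 + 18.0086/(1+0.1401)^4 + 197.8864/(1+0.1401)^4 = 160.1040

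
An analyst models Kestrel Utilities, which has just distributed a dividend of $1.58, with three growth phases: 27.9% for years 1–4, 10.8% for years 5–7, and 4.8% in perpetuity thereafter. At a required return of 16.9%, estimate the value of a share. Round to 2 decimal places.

$30.76

Three-stage DDM. Project D₁…D_7; terminal Gordon value at t=7 with g = 0.048; discount at r = 0.169.
D_1 = 2.0208
D_2 = 2.5846
D_3 = 3.3057
D_4 = 4.2280
D_5 = 4.6847
D_6 = 5.1906
D_7 = 5.7512
TV_7 = 6.0273/(0.169−0.048) = 49.8121
P₀ = Σ Dₜ/(1+r)ᵗ + TV_7/(1+r)^7 = 30.7577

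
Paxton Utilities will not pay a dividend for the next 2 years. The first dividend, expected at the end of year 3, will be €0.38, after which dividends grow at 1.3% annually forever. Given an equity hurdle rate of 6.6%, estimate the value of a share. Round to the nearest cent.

€6.31

Deferred-dividend DDM. At t=2 the remaining stream is a growing perpetuity with first payment D_3 = 0.38.
V_2 = D_3/(r−g) = 0.38/(0.066−0.013) = 7.1698
P₀ = V_2/(1+r)^2 = 7.1698/(1+0.066)^2 = 6.3095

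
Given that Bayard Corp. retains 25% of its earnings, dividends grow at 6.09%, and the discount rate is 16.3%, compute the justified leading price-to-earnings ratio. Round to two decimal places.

7.35

Payout ratio b = 1 − 0.25 = 0.75.
Justified leading P/E = b/(r−g) = 0.75/(0.163−0.0609) = 7.3457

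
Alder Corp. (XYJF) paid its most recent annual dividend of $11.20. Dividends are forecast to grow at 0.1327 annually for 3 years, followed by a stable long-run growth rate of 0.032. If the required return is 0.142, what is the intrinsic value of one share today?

$135.59

Two-stage DDM. Project D₁…D_3 at 0.1327, terminal growth 0.032, discount at r = 0.142.
D_1 = 12.6862
D_2 = 14.3697
D_3 = 16.2766
Terminal value at t=3: TV = D_4/(r−g) = 16.7974/(0.142−0.032) = 152.7038
P₀ = 12.6862/(1+0.142)^1 + 14.3697/(1+0.142)^2 + 16.2766/(1+0.142)^3 + 152.7038/(1+0.142)^3 = 135.5858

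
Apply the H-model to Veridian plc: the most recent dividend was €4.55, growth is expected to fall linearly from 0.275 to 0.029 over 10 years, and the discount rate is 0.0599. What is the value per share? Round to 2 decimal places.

€332.64

H-model: P₀ = D₀[(1+g_L) + H(g_S−g_L)]/(r−g_L), with H = 10/2 = 5.
P₀ = 4.55 × [(1+0.029) + 5×(0.275−0.029)] / (0.0599−0.029)
   = 4.55 × 2.2590 / 0.0309 = 332.6359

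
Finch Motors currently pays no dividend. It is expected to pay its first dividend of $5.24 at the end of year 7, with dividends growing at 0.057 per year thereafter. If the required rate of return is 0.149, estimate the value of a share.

$24.75

Deferred-dividend DDM. At t=6 the remaining stream is a growing perpetuity with first payment D_7 = 5.24.
V_6 = D_7/(r−g) = 5.24/(0.149−0.057) = 56.9565
P₀ = V_6/(1+r)^6 = 56.9565/(1+0.149)^6 = 24.7527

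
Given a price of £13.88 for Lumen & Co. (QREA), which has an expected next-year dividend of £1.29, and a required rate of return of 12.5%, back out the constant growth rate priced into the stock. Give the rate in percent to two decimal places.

From P₀ = D₁/(r − g), the implied growth is g = r − D₁/P₀.
g = 0.125 − 1.29/13.88 = 0.125 − 0.09294 = 0.03206

3.21%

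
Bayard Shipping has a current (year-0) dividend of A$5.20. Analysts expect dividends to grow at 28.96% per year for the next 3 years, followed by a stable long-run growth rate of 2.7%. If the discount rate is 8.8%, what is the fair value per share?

A$167.92

Two-stage DDM. Project D₁…D_3 at 0.2896, terminal growth 0.027, discount at r = 0.088.
D_1 = 6.7059
D_2 = 8.6480
D_3 = 11.1524
Terminal value at t=3: TV = D_4/(r−g) = 11.4535/(0.088−0.027) = 187.7626
P₀ = 6.7059/(1+0.088)^1 + 8.6480/(1+0.088)^2 + 11.1524/(1+0.088)^3 + 187.7626/(1+0.088)^3 = 167.9166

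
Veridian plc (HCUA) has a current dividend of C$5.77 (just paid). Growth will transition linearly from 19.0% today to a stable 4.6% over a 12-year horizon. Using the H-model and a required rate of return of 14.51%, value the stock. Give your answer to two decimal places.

C$111.21

H-model: P₀ = D₀[(1+g_L) + H(g_S−g_L)]/(r−g_L), with H = 12/2 = 6.
P₀ = 5.77 × [(1+0.046) + 6×(0.19−0.046)] / (0.1451−0.046)
   = 5.77 × 1.9100 / 0.0991 = 111.2079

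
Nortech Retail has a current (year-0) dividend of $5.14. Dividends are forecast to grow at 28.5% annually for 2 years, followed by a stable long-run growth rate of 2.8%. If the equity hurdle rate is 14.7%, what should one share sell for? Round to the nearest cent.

Two-stage DDM. Project D₁…D_2 at 0.285, terminal growth 0.028, discount at r = 0.147.
D_1 = 6.6049
D_2 = 8.4873
Terminal value at t=2: TV = D_3/(r−g) = 8.7249/(0.147−0.028) = 73.3188
P₀ = 6.6049/(1+0.147)^1 + 8.4873/(1+0.147)^2 + 73.3188/(1+0.147)^2 = 67.9396

$67.94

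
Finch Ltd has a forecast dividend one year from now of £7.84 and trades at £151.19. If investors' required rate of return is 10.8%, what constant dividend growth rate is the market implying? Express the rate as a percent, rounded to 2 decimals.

From P₀ = D₁/(r − g), the implied growth is g = r − D₁/P₀.
g = 0.108 − 7.84/151.19 = 0.108 − 0.05186 = 0.05614

5.61%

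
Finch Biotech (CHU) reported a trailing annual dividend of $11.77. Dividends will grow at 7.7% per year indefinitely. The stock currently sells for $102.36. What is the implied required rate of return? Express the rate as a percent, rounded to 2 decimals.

20.08%

Rearranging the constant-growth DDM: r = D₁/P₀ + g.
D₁ = 11.77 × (1 + 0.077) = 12.6763.
r = 12.6763 / 102.36 + 0.077 = 0.12384 + 0.077 = 0.20084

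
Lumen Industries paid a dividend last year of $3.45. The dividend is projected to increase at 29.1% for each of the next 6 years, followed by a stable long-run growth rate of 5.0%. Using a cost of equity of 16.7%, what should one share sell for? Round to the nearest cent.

$86.66

Two-stage DDM. Project D₁…D_6 at 0.291, terminal growth 0.05, discount at r = 0.167.
D_1 = 4.4539
D_2 = 5.7500
D_3 = 7.4233
D_4 = 9.5835
D_5 = 12.3723
D_6 = 15.9726
Terminal value at t=6: TV = D_7/(r−g) = 16.7713/(0.167−0.05) = 143.3442
P₀ = 4.4539/(1+0.167)^1 + 5.7500/(1+0.167)^2 + 7.4233/(1+0.167)^3 + 9.5835/(1+0.167)^4 + 12.3723/(1+0.167)^5 + 15.9726/(1+0.167)^6 + 143.3442/(1+0.167)^6 = 86.6645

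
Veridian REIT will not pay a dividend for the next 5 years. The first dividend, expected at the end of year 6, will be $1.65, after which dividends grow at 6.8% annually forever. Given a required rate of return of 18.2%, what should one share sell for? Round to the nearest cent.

$6.27

Deferred-dividend DDM. At t=5 the remaining stream is a growing perpetuity with first payment D_6 = 1.65.
V_5 = D_6/(r−g) = 1.65/(0.182−0.068) = 14.4737
P₀ = V_5/(1+r)^5 = 14.4737/(1+0.182)^5 = 6.2732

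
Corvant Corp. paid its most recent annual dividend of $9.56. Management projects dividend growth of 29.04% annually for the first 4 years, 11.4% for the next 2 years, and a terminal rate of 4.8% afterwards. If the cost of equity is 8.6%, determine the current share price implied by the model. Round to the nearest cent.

$652.55

Three-stage DDM. Project D₁…D_6; terminal Gordon value at t=6 with g = 0.048; discount at r = 0.086.
D_1 = 12.3362
D_2 = 15.9187
D_3 = 20.5414
D_4 = 26.5067
D_5 = 29.5284
D_6 = 32.8947
TV_6 = 34.4736/(0.086−0.048) = 907.2007
P₀ = Σ Dₜ/(1+r)ᵗ + TV_6/(1+r)^6 = 652.5486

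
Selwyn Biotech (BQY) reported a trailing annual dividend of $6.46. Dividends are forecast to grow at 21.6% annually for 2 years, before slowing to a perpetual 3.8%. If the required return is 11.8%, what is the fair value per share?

$113.83

Two-stage DDM. Project D₁…D_2 at 0.216, terminal growth 0.038, discount at r = 0.118.
D_1 = 7.8554
D_2 = 9.5521
Terminal value at t=2: TV = D_3/(r−g) = 9.9151/(0.118−0.038) = 123.9387
P₀ = 7.8554/(1+0.118)^1 + 9.5521/(1+0.118)^2 + 123.9387/(1+0.118)^2 = 113.8254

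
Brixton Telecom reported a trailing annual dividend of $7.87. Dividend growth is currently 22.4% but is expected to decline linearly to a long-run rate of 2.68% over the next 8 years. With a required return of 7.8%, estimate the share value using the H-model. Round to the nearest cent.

H-model: P₀ = D₀[(1+g_L) + H(g_S−g_L)]/(r−g_L), with H = 8/2 = 4.
P₀ = 7.87 × [(1+0.0268) + 4×(0.224−0.0268)] / (0.078−0.0268)
   = 7.87 × 1.8156 / 0.0512 = 279.0776

$279.08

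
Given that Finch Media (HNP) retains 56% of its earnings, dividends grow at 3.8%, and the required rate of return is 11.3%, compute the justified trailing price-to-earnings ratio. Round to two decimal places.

Payout ratio b = 1 − 0.56 = 0.44.
Justified trailing P/E = b(1+g)/(r−g) = 0.44×(1+0.038)/(0.113−0.038) = 6.0896

6.09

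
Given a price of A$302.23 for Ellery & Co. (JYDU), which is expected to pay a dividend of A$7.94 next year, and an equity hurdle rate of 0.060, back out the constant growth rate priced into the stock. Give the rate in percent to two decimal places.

From P₀ = D₁/(r − g), the implied growth is g = r − D₁/P₀.
g = 0.06 − 7.94/302.23 = 0.06 − 0.02627 = 0.03373

3.37%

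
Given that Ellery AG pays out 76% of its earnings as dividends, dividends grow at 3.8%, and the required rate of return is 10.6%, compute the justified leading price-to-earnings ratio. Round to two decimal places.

Justified leading P/E = b/(r−g) = 0.76/(0.106−0.038) = 11.1765

11.18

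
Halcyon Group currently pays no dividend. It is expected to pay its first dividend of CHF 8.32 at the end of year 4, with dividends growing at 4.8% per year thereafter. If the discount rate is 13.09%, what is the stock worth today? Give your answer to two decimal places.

Deferred-dividend DDM. At t=3 the remaining stream is a growing perpetuity with first payment D_4 = 8.32.
V_3 = D_4/(r−g) = 8.32/(0.1309−0.048) = 100.3619
P₀ = V_3/(1+r)^3 = 100.3619/(1+0.1309)^3 = 69.3899

CHF 69.39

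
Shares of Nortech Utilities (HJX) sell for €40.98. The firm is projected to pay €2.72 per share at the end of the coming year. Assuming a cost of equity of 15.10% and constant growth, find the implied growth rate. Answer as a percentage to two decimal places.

8.46%

From P₀ = D₁/(r − g), the implied growth is g = r − D₁/P₀.
g = 0.151 − 2.72/40.98 = 0.151 − 0.06637 = 0.08463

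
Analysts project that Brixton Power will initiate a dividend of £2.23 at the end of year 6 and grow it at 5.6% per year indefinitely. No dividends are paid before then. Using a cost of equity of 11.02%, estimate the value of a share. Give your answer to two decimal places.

Deferred-dividend DDM. At t=5 the remaining stream is a growing perpetuity with first payment D_6 = 2.23.
V_5 = D_6/(r−g) = 2.23/(0.1102−0.056) = 41.1439
P₀ = V_5/(1+r)^5 = 41.1439/(1+0.1102)^5 = 24.3949

£24.39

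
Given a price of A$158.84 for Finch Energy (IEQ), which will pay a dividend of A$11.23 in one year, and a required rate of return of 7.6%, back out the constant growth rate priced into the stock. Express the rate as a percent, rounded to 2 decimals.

From P₀ = D₁/(r − g), the implied growth is g = r − D₁/P₀.
g = 0.076 − 11.23/158.84 = 0.076 − 0.07070 = 0.00530

0.53%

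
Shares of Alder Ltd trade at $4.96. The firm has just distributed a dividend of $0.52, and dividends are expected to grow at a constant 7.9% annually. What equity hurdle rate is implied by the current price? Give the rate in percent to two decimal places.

19.21%

Rearranging the constant-growth DDM: r = D₁/P₀ + g.
D₁ = 0.52 × (1 + 0.079) = 0.5611.
r = 0.5611 / 4.96 + 0.079 = 0.11312 + 0.079 = 0.19212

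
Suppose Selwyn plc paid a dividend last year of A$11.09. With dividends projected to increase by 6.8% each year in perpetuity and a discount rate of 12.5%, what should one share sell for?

A$207.79

Gordon growth model: P₀ = D₁/(r − g). D₁ = 11.09 × (1 + 0.068) = 11.8441.
P₀ = 11.8441 / (0.125 − 0.068) = 11.8441 / 0.057 = 207.7916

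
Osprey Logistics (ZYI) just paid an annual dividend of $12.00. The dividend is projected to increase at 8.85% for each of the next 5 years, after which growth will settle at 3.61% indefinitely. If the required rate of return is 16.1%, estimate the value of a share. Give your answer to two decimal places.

Two-stage DDM. Project D₁…D_5 at 0.0885, terminal growth 0.0361, discount at r = 0.161.
D_1 = 13.0620
D_2 = 14.2180
D_3 = 15.4763
D_4 = 16.8459
D_5 = 18.3368
Terminal value at t=5: TV = D_6/(r−g) = 18.9988/(0.161−0.0361) = 152.1117
P₀ = 13.0620/(1+0.161)^1 + 14.2180/(1+0.161)^2 + 15.4763/(1+0.161)^3 + 16.8459/(1+0.161)^4 + 18.3368/(1+0.161)^5 + 152.1117/(1+0.161)^5 = 121.7638

$121.76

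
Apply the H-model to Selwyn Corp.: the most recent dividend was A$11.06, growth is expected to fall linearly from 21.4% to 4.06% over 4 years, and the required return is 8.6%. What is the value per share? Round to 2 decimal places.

H-model: P₀ = D₀[(1+g_L) + H(g_S−g_L)]/(r−g_L), with H = 4/2 = 2.
P₀ = 11.06 × [(1+0.0406) + 2×(0.214−0.0406)] / (0.086−0.0406)
   = 11.06 × 1.3874 / 0.0454 = 337.9878

A$337.99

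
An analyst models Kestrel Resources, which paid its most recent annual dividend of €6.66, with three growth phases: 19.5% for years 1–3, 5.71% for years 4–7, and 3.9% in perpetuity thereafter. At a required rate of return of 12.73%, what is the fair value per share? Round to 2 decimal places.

Three-stage DDM. Project D₁…D_7; terminal Gordon value at t=7 with g = 0.039; discount at r = 0.1273.
D_1 = 7.9587
D_2 = 9.5106
D_3 = 11.3652
D_4 = 12.0142
D_5 = 12.7002
D_6 = 13.4254
D_7 = 14.1920
TV_7 = 14.7454/(0.1273−0.039) = 166.9925
P₀ = Σ Dₜ/(1+r)ᵗ + TV_7/(1+r)^7 = 121.7494

€121.75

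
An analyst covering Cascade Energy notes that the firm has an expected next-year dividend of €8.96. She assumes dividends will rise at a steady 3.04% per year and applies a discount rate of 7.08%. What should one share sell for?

Gordon growth model: P₀ = D₁/(r − g), with D₁ = 8.96 given directly.
P₀ = 8.9600 / (0.0708 − 0.0304) = 8.9600 / 0.0404 = 221.7822

€221.78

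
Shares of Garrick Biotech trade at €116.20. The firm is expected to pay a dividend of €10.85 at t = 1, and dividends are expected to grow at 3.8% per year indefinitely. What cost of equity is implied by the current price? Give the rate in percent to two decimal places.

Rearranging the constant-growth DDM: r = D₁/P₀ + g.
r = 10.8500 / 116.20 + 0.038 = 0.09337 + 0.038 = 0.13137

13.14%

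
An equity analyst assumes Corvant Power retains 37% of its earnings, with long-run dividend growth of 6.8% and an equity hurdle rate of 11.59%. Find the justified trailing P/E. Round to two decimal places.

14.05

Payout ratio b = 1 − 0.37 = 0.63.
Justified trailing P/E = b(1+g)/(r−g) = 0.63×(1+0.068)/(0.1159−0.068) = 14.0468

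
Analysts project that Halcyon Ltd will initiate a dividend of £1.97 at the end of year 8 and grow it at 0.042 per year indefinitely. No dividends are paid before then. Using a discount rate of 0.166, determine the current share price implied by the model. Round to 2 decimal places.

£5.42

Deferred-dividend DDM. At t=7 the remaining stream is a growing perpetuity with first payment D_8 = 1.97.
V_7 = D_8/(r−g) = 1.97/(0.166−0.042) = 15.8871
P₀ = V_7/(1+r)^7 = 15.8871/(1+0.166)^7 = 5.4219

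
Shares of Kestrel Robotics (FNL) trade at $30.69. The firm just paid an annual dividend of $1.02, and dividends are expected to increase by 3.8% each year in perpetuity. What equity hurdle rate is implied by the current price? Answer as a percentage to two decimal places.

Rearranging the constant-growth DDM: r = D₁/P₀ + g.
D₁ = 1.02 × (1 + 0.038) = 1.0588.
r = 1.0588 / 30.69 + 0.038 = 0.03450 + 0.038 = 0.07250

7.25%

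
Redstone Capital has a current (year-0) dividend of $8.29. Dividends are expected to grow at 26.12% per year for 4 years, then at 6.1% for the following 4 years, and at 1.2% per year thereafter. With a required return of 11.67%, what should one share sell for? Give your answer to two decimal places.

Three-stage DDM. Project D₁…D_8; terminal Gordon value at t=8 with g = 0.012; discount at r = 0.1167.
D_1 = 10.4553
D_2 = 13.1863
D_3 = 16.6305
D_4 = 20.9744
D_5 = 22.2539
D_6 = 23.6114
D_7 = 25.0517
D_8 = 26.5798
TV_8 = 26.8988/(0.1167−0.012) = 256.9128
P₀ = Σ Dₜ/(1+r)ᵗ + TV_8/(1+r)^8 = 199.1600

$199.16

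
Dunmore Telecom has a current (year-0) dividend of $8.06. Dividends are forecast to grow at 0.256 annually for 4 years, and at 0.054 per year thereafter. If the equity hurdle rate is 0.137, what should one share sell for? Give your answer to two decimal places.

$194.02

Two-stage DDM. Project D₁…D_4 at 0.256, terminal growth 0.054, discount at r = 0.137.
D_1 = 10.1234
D_2 = 12.7149
D_3 = 15.9700
D_4 = 20.0583
Terminal value at t=4: TV = D_5/(r−g) = 21.1414/(0.137−0.054) = 254.7159
P₀ = 10.1234/(1+0.137)^1 + 12.7149/(1+0.137)^2 + 15.9700/(1+0.137)^3 + 20.0583/(1+0.137)^4 + 254.7159/(1+0.137)^4 = 194.0160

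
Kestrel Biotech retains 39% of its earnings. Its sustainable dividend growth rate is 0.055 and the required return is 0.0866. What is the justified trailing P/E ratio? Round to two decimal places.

Payout ratio b = 1 − 0.39 = 0.61.
Justified trailing P/E = b(1+g)/(r−g) = 0.61×(1+0.055)/(0.0866−0.055) = 20.3655

20.37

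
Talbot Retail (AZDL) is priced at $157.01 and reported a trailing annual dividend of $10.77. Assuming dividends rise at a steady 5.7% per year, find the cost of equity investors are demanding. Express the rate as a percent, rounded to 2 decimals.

Rearranging the constant-growth DDM: r = D₁/P₀ + g.
D₁ = 10.77 × (1 + 0.057) = 11.3839.
r = 11.3839 / 157.01 + 0.057 = 0.07250 + 0.057 = 0.12950

12.95%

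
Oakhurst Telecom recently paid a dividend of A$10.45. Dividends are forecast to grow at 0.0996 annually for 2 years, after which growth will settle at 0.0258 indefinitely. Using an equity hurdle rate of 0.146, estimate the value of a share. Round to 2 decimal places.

A$101.75

Two-stage DDM. Project D₁…D_2 at 0.0996, terminal growth 0.0258, discount at r = 0.146.
D_1 = 11.4908
D_2 = 12.6353
Terminal value at t=2: TV = D_3/(r−g) = 12.9613/(0.146−0.0258) = 107.8311
P₀ = 11.4908/(1+0.146)^1 + 12.6353/(1+0.146)^2 + 107.8311/(1+0.146)^2 = 101.7538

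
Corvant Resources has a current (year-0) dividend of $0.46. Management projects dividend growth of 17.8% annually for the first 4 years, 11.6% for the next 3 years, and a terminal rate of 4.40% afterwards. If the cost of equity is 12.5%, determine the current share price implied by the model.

$10.66

Three-stage DDM. Project D₁…D_7; terminal Gordon value at t=7 with g = 0.044; discount at r = 0.125.
D_1 = 0.5419
D_2 = 0.6383
D_3 = 0.7520
D_4 = 0.8858
D_5 = 0.9886
D_6 = 1.1032
D_7 = 1.2312
TV_7 = 1.2854/(0.125−0.044) = 15.8689
P₀ = Σ Dₜ/(1+r)ᵗ + TV_7/(1+r)^7 = 10.6577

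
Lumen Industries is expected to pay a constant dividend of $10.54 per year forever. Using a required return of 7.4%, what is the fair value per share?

Zero-growth DDM (perpetuity): P₀ = D/r = 10.54 / 0.074 = 142.4324

$142.43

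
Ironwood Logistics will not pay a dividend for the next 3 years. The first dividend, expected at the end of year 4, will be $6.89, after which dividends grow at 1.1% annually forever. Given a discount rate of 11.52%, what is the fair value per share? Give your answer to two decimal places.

$47.68

Deferred-dividend DDM. At t=3 the remaining stream is a growing perpetuity with first payment D_4 = 6.89.
V_3 = D_4/(r−g) = 6.89/(0.1152−0.011) = 66.1228
P₀ = V_3/(1+r)^3 = 66.1228/(1+0.1152)^3 = 47.6753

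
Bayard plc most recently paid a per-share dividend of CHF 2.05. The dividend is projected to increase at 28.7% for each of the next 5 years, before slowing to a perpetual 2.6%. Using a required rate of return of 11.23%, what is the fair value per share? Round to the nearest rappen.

Two-stage DDM. Project D₁…D_5 at 0.287, terminal growth 0.026, discount at r = 0.1123.
D_1 = 2.6383
D_2 = 3.3956
D_3 = 4.3701
D_4 = 5.6243
D_5 = 7.2385
Terminal value at t=5: TV = D_6/(r−g) = 7.4267/(0.1123−0.026) = 86.0564
P₀ = 2.6383/(1+0.1123)^1 + 3.3956/(1+0.1123)^2 + 4.3701/(1+0.1123)^3 + 5.6243/(1+0.1123)^4 + 7.2385/(1+0.1123)^5 + 86.0564/(1+0.1123)^5 = 66.7623

CHF 66.76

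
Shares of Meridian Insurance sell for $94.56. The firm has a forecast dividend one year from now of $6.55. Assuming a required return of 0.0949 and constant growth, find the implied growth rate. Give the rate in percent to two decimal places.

2.56%

From P₀ = D₁/(r − g), the implied growth is g = r − D₁/P₀.
g = 0.0949 − 6.55/94.56 = 0.0949 − 0.06927 = 0.02563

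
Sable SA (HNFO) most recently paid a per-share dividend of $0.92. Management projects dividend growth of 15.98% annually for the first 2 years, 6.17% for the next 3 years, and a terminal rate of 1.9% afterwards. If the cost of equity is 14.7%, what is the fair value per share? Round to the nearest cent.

Three-stage DDM. Project D₁…D_5; terminal Gordon value at t=5 with g = 0.019; discount at r = 0.147.
D_1 = 1.0670
D_2 = 1.2375
D_3 = 1.3139
D_4 = 1.3949
D_5 = 1.4810
TV_5 = 1.5092/(0.147−0.019) = 11.7903
P₀ = Σ Dₜ/(1+r)ᵗ + TV_5/(1+r)^5 = 10.2325

$10.23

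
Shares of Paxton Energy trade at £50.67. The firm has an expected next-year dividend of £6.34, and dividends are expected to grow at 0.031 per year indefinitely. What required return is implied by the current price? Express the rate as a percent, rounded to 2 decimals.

Rearranging the constant-growth DDM: r = D₁/P₀ + g.
r = 6.3400 / 50.67 + 0.031 = 0.12512 + 0.031 = 0.15612

15.61%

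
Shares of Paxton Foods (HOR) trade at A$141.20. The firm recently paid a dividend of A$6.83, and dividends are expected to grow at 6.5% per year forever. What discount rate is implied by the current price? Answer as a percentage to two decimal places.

11.65%

Rearranging the constant-growth DDM: r = D₁/P₀ + g.
D₁ = 6.83 × (1 + 0.065) = 7.2740.
r = 7.2740 / 141.20 + 0.065 = 0.05152 + 0.065 = 0.11652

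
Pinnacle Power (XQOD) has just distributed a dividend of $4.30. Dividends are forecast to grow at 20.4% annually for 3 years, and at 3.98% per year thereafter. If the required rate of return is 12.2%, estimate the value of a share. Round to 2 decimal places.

Two-stage DDM. Project D₁…D_3 at 0.204, terminal growth 0.0398, discount at r = 0.122.
D_1 = 5.1772
D_2 = 6.2333
D_3 = 7.5050
Terminal value at t=3: TV = D_4/(r−g) = 7.8036/(0.122−0.0398) = 94.9349
P₀ = 5.1772/(1+0.122)^1 + 6.2333/(1+0.122)^2 + 7.5050/(1+0.122)^3 + 94.9349/(1+0.122)^3 = 82.0912

$82.09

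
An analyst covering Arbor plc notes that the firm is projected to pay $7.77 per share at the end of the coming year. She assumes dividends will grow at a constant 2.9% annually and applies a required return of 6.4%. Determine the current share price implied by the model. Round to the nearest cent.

Gordon growth model: P₀ = D₁/(r − g), with D₁ = 7.77 given directly.
P₀ = 7.7700 / (0.064 − 0.029) = 7.7700 / 0.035 = 222.0000

$222.00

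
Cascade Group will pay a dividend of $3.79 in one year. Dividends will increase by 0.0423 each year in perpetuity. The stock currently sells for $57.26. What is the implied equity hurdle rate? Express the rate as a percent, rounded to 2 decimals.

10.85%

Rearranging the constant-growth DDM: r = D₁/P₀ + g.
r = 3.7900 / 57.26 + 0.0423 = 0.06619 + 0.0423 = 0.10849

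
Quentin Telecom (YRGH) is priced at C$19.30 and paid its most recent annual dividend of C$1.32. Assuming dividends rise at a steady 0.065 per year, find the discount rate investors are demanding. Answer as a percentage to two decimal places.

13.78%

Rearranging the constant-growth DDM: r = D₁/P₀ + g.
D₁ = 1.32 × (1 + 0.065) = 1.4058.
r = 1.4058 / 19.30 + 0.065 = 0.07284 + 0.065 = 0.13784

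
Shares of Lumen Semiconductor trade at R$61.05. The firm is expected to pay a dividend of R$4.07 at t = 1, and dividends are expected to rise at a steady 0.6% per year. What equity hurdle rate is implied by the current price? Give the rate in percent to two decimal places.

Rearranging the constant-growth DDM: r = D₁/P₀ + g.
r = 4.0700 / 61.05 + 0.006 = 0.06667 + 0.006 = 0.07267

7.27%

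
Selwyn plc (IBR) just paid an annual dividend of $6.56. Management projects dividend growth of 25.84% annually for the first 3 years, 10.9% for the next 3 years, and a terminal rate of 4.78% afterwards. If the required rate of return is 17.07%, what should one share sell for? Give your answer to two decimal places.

$103.78

Three-stage DDM. Project D₁…D_6; terminal Gordon value at t=6 with g = 0.0478; discount at r = 0.1707.
D_1 = 8.2551
D_2 = 10.3882
D_3 = 13.0725
D_4 = 14.4974
D_5 = 16.0777
D_6 = 17.8301
TV_6 = 18.6824/(0.1707−0.0478) = 152.0131
P₀ = Σ Dₜ/(1+r)ᵗ + TV_6/(1+r)^6 = 103.7822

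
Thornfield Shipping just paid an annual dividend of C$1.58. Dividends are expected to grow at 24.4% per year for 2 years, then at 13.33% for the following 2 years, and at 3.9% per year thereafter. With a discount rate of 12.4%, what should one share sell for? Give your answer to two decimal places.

Three-stage DDM. Project D₁…D_4; terminal Gordon value at t=4 with g = 0.039; discount at r = 0.124.
D_1 = 1.9655
D_2 = 2.4451
D_3 = 2.7710
D_4 = 3.1404
TV_4 = 3.2629/(0.124−0.039) = 38.3870
P₀ = Σ Dₜ/(1+r)ᵗ + TV_4/(1+r)^4 = 31.6532

C$31.65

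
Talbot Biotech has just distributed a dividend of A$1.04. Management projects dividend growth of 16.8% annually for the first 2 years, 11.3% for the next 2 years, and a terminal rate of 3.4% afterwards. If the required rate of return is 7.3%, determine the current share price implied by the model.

Three-stage DDM. Project D₁…D_4; terminal Gordon value at t=4 with g = 0.034; discount at r = 0.073.
D_1 = 1.2147
D_2 = 1.4188
D_3 = 1.5791
D_4 = 1.7576
TV_4 = 1.8173/(0.073−0.034) = 46.5978
P₀ = Σ Dₜ/(1+r)ᵗ + TV_4/(1+r)^4 = 40.1219

A$40.12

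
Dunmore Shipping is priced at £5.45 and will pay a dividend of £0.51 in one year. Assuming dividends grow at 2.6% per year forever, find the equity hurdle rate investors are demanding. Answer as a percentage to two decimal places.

11.96%

Rearranging the constant-growth DDM: r = D₁/P₀ + g.
r = 0.5100 / 5.45 + 0.026 = 0.09358 + 0.026 = 0.11958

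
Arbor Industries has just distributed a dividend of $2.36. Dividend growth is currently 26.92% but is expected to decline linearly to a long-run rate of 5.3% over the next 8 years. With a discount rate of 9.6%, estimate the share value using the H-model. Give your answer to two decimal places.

$105.26

H-model: P₀ = D₀[(1+g_L) + H(g_S−g_L)]/(r−g_L), with H = 8/2 = 4.
P₀ = 2.36 × [(1+0.053) + 4×(0.2692−0.053)] / (0.096−0.053)
   = 2.36 × 1.9178 / 0.043 = 105.2560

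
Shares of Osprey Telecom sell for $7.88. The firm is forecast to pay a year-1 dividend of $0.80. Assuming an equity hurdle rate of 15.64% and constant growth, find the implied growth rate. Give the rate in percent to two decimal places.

5.49%

From P₀ = D₁/(r − g), the implied growth is g = r − D₁/P₀.
g = 0.1564 − 0.80/7.88 = 0.1564 − 0.10152 = 0.05488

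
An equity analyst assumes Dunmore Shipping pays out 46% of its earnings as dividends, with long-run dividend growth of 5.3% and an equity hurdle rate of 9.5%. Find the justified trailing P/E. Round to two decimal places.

11.53

Justified trailing P/E = b(1+g)/(r−g) = 0.46×(1+0.053)/(0.095−0.053) = 11.5329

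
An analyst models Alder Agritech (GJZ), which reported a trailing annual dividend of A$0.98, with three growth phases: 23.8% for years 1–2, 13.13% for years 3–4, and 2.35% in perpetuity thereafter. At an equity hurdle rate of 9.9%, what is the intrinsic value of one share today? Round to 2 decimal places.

A$22.81

Three-stage DDM. Project D₁…D_4; terminal Gordon value at t=4 with g = 0.0235; discount at r = 0.099.
D_1 = 1.2132
D_2 = 1.5020
D_3 = 1.6992
D_4 = 1.9223
TV_4 = 1.9675/(0.099−0.0235) = 26.0594
P₀ = Σ Dₜ/(1+r)ᵗ + TV_4/(1+r)^4 = 22.8092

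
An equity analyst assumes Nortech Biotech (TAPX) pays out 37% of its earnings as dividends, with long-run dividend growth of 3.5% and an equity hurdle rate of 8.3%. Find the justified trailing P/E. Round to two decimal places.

Justified trailing P/E = b(1+g)/(r−g) = 0.37×(1+0.035)/(0.083−0.035) = 7.9781

7.98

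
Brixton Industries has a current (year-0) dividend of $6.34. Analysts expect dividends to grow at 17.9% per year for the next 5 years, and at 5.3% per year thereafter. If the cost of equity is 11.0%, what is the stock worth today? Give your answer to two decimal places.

$196.47

Two-stage DDM. Project D₁…D_5 at 0.179, terminal growth 0.053, discount at r = 0.11.
D_1 = 7.4749
D_2 = 8.8129
D_3 = 10.3904
D_4 = 12.2502
D_5 = 14.4430
Terminal value at t=5: TV = D_6/(r−g) = 15.2085/(0.11−0.053) = 266.8160
P₀ = 7.4749/(1+0.11)^1 + 8.8129/(1+0.11)^2 + 10.3904/(1+0.11)^3 + 12.2502/(1+0.11)^4 + 14.4430/(1+0.11)^5 + 266.8160/(1+0.11)^5 = 196.4673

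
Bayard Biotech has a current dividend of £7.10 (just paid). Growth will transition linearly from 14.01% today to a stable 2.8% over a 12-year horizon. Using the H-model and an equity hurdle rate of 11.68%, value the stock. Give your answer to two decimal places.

H-model: P₀ = D₀[(1+g_L) + H(g_S−g_L)]/(r−g_L), with H = 12/2 = 6.
P₀ = 7.10 × [(1+0.028) + 6×(0.1401−0.028)] / (0.1168−0.028)
   = 7.10 × 1.7006 / 0.0888 = 135.9714

£135.97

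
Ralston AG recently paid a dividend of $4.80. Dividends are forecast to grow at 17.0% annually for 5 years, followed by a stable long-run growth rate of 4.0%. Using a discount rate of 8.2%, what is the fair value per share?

Two-stage DDM. Project D₁…D_5 at 0.17, terminal growth 0.04, discount at r = 0.082.
D_1 = 5.6160
D_2 = 6.5707
D_3 = 7.6877
D_4 = 8.9947
D_5 = 10.5238
Terminal value at t=5: TV = D_6/(r−g) = 10.9447/(0.082−0.04) = 260.5881
P₀ = 5.6160/(1+0.082)^1 + 6.5707/(1+0.082)^2 + 7.6877/(1+0.082)^3 + 8.9947/(1+0.082)^4 + 10.5238/(1+0.082)^5 + 260.5881/(1+0.082)^5 = 206.2497

$206.25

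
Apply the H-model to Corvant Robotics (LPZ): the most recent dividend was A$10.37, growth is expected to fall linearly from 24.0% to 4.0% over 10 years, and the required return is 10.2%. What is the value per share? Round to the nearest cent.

A$341.21

H-model: P₀ = D₀[(1+g_L) + H(g_S−g_L)]/(r−g_L), with H = 10/2 = 5.
P₀ = 10.37 × [(1+0.04) + 5×(0.24−0.04)] / (0.102−0.04)
   = 10.37 × 2.0400 / 0.062 = 341.2065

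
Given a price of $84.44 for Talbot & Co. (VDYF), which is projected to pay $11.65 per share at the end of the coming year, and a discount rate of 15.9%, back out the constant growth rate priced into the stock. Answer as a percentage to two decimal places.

2.10%

From P₀ = D₁/(r − g), the implied growth is g = r − D₁/P₀.
g = 0.159 − 11.65/84.44 = 0.159 − 0.13797 = 0.02103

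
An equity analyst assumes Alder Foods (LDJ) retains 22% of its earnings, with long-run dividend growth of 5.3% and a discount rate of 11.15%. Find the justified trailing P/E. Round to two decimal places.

14.04

Payout ratio b = 1 − 0.22 = 0.78.
Justified trailing P/E = b(1+g)/(r−g) = 0.78×(1+0.053)/(0.1115−0.053) = 14.0400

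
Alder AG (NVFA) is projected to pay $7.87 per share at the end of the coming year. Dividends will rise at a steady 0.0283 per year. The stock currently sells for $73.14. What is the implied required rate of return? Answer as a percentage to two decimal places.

13.59%

Rearranging the constant-growth DDM: r = D₁/P₀ + g.
r = 7.8700 / 73.14 + 0.0283 = 0.10760 + 0.0283 = 0.13590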